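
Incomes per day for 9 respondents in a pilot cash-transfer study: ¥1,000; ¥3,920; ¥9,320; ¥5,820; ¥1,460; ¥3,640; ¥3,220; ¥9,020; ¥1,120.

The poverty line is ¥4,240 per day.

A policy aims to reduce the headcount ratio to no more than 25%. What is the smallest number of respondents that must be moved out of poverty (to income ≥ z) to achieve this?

6 of the 9 respondents are poor, so H = 6/9 = 0.667.
A headcount ratio of at most 25% allows at most ⌊0.25 × 9⌋ = 2 poor respondents.
So at least 6 − 2 = 4 must be lifted.

4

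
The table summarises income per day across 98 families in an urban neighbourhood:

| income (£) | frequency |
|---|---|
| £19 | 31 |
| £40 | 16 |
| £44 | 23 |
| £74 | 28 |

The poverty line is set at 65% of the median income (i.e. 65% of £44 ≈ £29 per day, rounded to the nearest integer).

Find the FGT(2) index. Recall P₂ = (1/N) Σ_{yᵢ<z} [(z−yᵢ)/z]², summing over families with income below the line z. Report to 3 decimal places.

Poor units: 31×£19 (q = 31 of N = 98).
Shortfall ratios: (29−19)/29 = 0.3448 (×31).
Squared: 0.1189 (×31).
Sum = 3.686088; P₂ = 3.686088 / 98 = 0.038.

0.038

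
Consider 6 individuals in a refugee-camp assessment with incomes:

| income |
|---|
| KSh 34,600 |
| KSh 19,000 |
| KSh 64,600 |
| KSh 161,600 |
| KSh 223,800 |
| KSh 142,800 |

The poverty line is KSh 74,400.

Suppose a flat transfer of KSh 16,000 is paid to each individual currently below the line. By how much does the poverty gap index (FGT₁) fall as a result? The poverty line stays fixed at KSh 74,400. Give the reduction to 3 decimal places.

Before: below the line — KSh 19,000, KSh 34,600, KSh 64,600; poverty gap index (FGT₁) = 0.23522.
After the KSh 16,000 transfer: below the line — KSh 35,000, KSh 50,600; poverty gap index (FGT₁) = 0.14158.
Reduction = 0.23522 − 0.14158 = 0.094.

0.094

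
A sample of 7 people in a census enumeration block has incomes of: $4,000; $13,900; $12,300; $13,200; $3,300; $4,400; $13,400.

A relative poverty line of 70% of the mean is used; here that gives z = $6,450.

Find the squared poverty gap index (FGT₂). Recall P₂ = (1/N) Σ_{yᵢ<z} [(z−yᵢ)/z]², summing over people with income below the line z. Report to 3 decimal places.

Poor units: $3,300, $4,000, $4,400 (q = 3 of N = 7).
Normalized shortfalls: (6450−3300)/6450 = 0.4884; (6450−4000)/6450 = 0.3798; (6450−4400)/6450 = 0.3178.
Squared: 0.2385; 0.1443; 0.1010.
Sum = 0.483805; P₂ = 0.483805 / 7 = 0.069.

0.069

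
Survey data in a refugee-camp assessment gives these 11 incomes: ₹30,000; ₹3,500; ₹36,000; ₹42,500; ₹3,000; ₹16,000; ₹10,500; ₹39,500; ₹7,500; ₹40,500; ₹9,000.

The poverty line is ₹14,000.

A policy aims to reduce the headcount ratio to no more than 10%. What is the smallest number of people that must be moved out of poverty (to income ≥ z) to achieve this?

5 of the 11 people are poor, so H = 5/11 = 0.455.
A headcount ratio of at most 10% allows at most ⌊0.10 × 11⌋ = 1 poor people.
So at least 5 − 1 = 4 must be lifted.

4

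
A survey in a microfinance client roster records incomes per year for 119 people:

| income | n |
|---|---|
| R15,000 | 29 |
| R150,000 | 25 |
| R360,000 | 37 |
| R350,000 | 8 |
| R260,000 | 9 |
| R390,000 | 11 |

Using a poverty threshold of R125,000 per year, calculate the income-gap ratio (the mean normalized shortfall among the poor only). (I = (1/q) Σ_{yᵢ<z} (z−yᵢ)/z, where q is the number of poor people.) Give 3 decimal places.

Below z: 29×R15,000 (q = 29 of N = 119).
Shortfall ratios (z−y)/z: 0.8800 (×29); sum = 25.520000.
The income-gap ratio divides by q (the poor only): 25.520000 / 29 = 0.880.

0.880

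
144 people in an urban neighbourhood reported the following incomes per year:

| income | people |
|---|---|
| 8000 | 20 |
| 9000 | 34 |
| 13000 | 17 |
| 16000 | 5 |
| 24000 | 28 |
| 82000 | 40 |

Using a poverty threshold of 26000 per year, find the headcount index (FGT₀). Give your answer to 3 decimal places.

104 of the 144 people have income below 26000.
H = 104/144 = 0.722.

0.722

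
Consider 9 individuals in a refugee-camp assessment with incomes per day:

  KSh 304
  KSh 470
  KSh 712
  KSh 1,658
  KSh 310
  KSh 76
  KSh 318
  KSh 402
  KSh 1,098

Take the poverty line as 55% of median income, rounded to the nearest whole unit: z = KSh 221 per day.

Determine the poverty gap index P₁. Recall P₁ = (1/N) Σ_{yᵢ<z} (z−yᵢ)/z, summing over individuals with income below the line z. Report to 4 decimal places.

0.0729

Poor units: KSh 76 (q = 1 of N = 9).
Gap ratios (z−y)/z: (221−76)/221 = 0.6561.
Σ = 0.656109. Dividing by the full population N = 9 gives P₁ = 0.0729.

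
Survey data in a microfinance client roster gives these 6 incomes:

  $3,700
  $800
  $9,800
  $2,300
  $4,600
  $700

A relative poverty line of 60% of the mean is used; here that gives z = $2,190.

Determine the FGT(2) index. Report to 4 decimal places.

0.1443

Below z: $700, $800 (q = 2 of N = 6).
Shortfall ratios: (2190−700)/2190 = 0.6804; (2190−800)/2190 = 0.6347.
Squared: 0.4629; 0.4028.
Sum = 0.865745; P₂ = 0.865745 / 6 = 0.1443.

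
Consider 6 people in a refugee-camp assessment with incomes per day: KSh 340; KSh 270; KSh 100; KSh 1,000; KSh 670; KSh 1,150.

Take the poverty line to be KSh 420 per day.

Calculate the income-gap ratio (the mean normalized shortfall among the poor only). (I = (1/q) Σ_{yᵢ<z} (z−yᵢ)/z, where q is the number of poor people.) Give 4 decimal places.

Incomes under z: KSh 100, KSh 270, KSh 340 (q = 3 of N = 6).
Shortfall ratios (z−y)/z: 0.7619, 0.3571, 0.1905; sum = 1.309524.
The income-gap ratio divides by q (the poor only): 1.309524 / 3 = 0.4365.

0.4365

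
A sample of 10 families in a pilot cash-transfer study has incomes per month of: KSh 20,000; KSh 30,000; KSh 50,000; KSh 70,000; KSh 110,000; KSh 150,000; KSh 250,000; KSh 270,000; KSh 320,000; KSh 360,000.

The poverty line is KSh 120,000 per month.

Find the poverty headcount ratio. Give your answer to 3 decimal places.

0.500

5 of the 10 families have income below KSh 120,000.
H = 5/10 = 0.500.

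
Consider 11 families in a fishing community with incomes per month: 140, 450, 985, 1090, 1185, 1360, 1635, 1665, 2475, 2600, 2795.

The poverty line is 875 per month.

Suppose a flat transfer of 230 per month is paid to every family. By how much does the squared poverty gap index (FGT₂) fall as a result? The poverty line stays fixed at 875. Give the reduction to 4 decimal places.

Before: below the line — 140, 450; squared poverty gap index (FGT₂) = 0.085593.
After the 230 transfer: below the line — 370, 680; squared poverty gap index (FGT₂) = 0.034796.
Reduction = 0.085593 − 0.034796 = 0.0508.

0.0508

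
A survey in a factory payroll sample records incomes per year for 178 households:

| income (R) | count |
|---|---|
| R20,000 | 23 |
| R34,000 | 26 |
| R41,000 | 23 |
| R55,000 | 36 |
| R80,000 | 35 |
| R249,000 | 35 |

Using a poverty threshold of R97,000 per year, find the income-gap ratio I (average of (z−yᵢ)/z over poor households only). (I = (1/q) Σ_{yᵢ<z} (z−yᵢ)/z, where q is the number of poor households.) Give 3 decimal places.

0.491

Poor units: 23×R20,000, 26×R34,000, 23×R41,000, 36×R55,000, 35×R80,000 (q = 143 of N = 178).
Relative gaps: 0.7938 (×23), 0.6495 (×26), 0.5773 (×23), 0.4330 (×36), 0.1753 (×35); sum = 70.144330.
The income-gap ratio divides by q (the poor only): 70.144330 / 143 = 0.491.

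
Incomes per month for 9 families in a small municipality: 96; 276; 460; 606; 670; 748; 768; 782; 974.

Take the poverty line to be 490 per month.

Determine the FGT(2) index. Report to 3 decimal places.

Below the line: 96, 276, 460 (q = 3 of N = 9).
Relative gaps: (490−96)/490 = 0.8041; (490−276)/490 = 0.4367; (490−460)/490 = 0.0612.
Squared: 0.6465; 0.1907; 0.0037.
Sum = 0.841033; P₂ = 0.841033 / 9 = 0.093.

0.093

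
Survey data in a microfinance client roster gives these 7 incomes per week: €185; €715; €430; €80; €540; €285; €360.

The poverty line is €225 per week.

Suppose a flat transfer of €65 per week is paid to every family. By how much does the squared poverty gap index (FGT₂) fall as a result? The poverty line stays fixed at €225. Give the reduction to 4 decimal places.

Before: below the line — €80, €185; squared poverty gap index (FGT₂) = 0.063845.
After the €65 transfer: below the line — €145; squared poverty gap index (FGT₂) = 0.018060.
Reduction = 0.063845 − 0.018060 = 0.0458.

0.0458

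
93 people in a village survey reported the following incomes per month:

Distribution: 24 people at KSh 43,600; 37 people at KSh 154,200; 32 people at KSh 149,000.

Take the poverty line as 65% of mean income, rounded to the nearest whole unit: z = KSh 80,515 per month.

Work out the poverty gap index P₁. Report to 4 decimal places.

0.1183

Below the line: 24×KSh 43,600 (q = 24 of N = 93).
Relative gaps: (80515−43600)/80515 = 0.4585 (×24).
Sum of shortfalls = 11.003664; P₁ averages over all N: 11.003664 / 93 = 0.1183.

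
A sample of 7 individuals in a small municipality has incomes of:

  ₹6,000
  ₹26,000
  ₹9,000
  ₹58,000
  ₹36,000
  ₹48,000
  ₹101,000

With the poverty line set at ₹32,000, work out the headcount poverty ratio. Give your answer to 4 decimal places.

0.4286

3 of the 7 individuals have income below ₹32,000.
H = 3/7 = 0.4286.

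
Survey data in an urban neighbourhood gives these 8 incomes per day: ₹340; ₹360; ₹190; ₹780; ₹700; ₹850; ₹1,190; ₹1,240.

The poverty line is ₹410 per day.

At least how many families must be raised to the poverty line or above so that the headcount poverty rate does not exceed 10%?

3

Currently q = 3 of N = 8 are below the line (H = 0.375).
A headcount ratio of at most 10% allows at most ⌊0.10 × 8⌋ = 0 poor families.
So at least 3 − 0 = 3 must be lifted.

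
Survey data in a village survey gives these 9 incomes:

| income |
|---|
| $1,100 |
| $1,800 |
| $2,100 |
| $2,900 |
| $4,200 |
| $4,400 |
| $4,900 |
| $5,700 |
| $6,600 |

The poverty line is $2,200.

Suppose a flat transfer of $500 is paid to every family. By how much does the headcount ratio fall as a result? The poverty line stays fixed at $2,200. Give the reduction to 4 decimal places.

0.2222

Before: below the line — $1,100, $1,800, $2,100; headcount ratio = 0.333333.
After the $500 transfer: below the line — $1,600; headcount ratio = 0.111111.
Reduction = 0.333333 − 0.111111 = 0.2222.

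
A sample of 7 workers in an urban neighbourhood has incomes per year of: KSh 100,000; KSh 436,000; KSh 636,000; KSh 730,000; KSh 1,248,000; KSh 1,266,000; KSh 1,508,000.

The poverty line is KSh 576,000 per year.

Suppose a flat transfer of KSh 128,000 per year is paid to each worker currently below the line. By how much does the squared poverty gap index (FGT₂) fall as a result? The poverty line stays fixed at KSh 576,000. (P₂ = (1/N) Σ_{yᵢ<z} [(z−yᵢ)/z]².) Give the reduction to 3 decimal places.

0.054

Before: below the line — KSh 100,000, KSh 436,000; squared poverty gap index (FGT₂) = 0.10600.
After the KSh 128,000 transfer: below the line — KSh 228,000, KSh 564,000; squared poverty gap index (FGT₂) = 0.05221.
Reduction = 0.10600 − 0.05221 = 0.054.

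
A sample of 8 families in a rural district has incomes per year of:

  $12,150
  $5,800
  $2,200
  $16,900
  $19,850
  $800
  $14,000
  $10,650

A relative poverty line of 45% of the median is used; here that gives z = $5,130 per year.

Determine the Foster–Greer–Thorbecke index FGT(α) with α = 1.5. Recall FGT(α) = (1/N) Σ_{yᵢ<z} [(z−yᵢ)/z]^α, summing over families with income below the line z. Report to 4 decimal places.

0.1509

Incomes under z: $800, $2,200 (q = 2 of N = 8).
Gap ratios (z−y)/z: (5130−800)/5130 = 0.8441; (5130−2200)/5130 = 0.5712.
Raised to α = 1.5: 0.77545; 0.43164.
Sum = 1.207097; FGT(1.5) = 1.207097 / 8 = 0.1509.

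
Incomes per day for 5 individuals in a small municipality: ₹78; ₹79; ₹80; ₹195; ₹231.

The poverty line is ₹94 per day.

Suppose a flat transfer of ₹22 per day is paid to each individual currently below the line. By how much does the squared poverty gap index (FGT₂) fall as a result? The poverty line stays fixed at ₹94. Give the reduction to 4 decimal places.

0.0153

Before: below the line — ₹78, ₹79, ₹80; squared poverty gap index (FGT₂) = 0.015324.
After the ₹22 transfer: below the line — none; squared poverty gap index (FGT₂) = 0.000000.
Reduction = 0.015324 − 0.000000 = 0.0153.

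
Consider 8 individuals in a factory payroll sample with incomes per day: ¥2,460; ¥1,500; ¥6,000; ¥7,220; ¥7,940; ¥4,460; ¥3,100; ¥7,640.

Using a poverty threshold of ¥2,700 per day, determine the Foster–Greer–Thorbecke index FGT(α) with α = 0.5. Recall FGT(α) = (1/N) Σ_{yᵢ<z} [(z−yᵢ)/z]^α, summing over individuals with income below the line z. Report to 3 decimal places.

0.121

Poor units: ¥1,500, ¥2,460 (q = 2 of N = 8).
Shortfall ratios: (2700−1500)/2700 = 0.4444; (2700−2460)/2700 = 0.0889.
Raised to α = 0.5: 0.66667; 0.29814.
Sum = 0.964809; FGT(0.5) = 0.964809 / 8 = 0.121.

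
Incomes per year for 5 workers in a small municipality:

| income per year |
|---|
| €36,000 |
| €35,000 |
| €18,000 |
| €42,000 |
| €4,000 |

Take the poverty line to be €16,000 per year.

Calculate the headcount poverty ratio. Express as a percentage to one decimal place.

20.0%

1 of the 5 workers have income below €16,000.
H = 1/5 = 20.0%.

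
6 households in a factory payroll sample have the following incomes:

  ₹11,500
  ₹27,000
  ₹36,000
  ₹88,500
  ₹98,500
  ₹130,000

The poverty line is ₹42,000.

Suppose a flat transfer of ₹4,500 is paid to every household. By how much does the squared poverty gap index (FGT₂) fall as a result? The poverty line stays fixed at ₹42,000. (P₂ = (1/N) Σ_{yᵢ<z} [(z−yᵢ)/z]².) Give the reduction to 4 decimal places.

Before: below the line — ₹11,500, ₹27,000, ₹36,000; squared poverty gap index (FGT₂) = 0.112552.
After the ₹4,500 transfer: below the line — ₹16,000, ₹31,500, ₹40,500; squared poverty gap index (FGT₂) = 0.074499.
Reduction = 0.112552 − 0.074499 = 0.0381.

0.0381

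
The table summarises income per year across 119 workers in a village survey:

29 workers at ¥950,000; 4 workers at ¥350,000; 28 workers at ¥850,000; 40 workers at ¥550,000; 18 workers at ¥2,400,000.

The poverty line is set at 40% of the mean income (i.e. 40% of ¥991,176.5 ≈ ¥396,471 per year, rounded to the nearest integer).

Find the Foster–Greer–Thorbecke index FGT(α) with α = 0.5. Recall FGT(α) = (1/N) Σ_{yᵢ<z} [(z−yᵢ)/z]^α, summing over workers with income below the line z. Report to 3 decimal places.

0.012

Below the line: 4×¥350,000 (q = 4 of N = 119).
Relative gaps: (396471−350000)/396471 = 0.1172 (×4).
Raised to α = 0.5: 0.34236 (×4).
Sum = 1.369447; FGT(0.5) = 1.369447 / 119 = 0.012.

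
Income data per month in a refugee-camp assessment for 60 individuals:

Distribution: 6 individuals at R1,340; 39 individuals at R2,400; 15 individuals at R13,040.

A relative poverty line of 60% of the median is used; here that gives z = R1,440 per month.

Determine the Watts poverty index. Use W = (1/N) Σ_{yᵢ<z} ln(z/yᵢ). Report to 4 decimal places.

Incomes under z: 6×R1,340 (q = 6 of N = 60).
ln(z/y) terms: ln(1440/1340) = 0.0720 (×6).
W = 0.431841 / 60 = 0.0072.

0.0072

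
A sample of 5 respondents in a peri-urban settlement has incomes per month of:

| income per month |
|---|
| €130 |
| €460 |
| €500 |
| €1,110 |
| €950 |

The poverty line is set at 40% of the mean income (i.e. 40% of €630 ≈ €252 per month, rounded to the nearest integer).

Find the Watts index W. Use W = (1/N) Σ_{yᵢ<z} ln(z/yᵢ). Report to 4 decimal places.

0.1324

Below z: €130 (q = 1 of N = 5).
ln(z/y) terms: ln(252/130) = 0.6619.
W = 0.661895 / 5 = 0.1324.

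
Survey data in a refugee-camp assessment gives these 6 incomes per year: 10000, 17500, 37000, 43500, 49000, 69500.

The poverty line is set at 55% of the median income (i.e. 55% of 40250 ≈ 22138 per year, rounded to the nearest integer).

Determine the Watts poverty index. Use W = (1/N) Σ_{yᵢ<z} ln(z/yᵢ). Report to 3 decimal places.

0.172

Below the line: 10000, 17500 (q = 2 of N = 6).
ln(z/y) terms: ln(22138/10000) = 0.7947; ln(22138/17500) = 0.2351.
W = 1.029805 / 6 = 0.172.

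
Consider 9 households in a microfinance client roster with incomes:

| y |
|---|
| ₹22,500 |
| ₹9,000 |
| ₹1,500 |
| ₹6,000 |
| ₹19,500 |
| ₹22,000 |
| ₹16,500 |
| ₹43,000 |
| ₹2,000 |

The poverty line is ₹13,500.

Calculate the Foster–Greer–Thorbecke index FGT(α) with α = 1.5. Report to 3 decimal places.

Poor units: ₹1,500, ₹2,000, ₹6,000, ₹9,000 (q = 4 of N = 9).
Shortfall ratios: (13500−1500)/13500 = 0.8889; (13500−2000)/13500 = 0.8519; (13500−6000)/13500 = 0.5556; (13500−9000)/13500 = 0.3333.
Raised to α = 1.5: 0.83805; 0.78622; 0.41409; 0.19245.
Sum = 2.230813; FGT(1.5) = 2.230813 / 9 = 0.248.

0.248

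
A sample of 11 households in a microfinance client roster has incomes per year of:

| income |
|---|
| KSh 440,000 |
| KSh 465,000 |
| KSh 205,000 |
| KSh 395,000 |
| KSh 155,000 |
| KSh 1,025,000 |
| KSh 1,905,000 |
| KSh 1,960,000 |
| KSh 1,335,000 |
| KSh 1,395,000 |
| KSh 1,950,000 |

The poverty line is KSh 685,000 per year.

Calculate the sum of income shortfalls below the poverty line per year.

Below the line: KSh 155,000, KSh 205,000, KSh 395,000, KSh 440,000, KSh 465,000 (q = 5 of N = 11).
Individual gaps: 685000−155000 = 530000; 685000−205000 = 480000; 685000−395000 = 290000; 685000−440000 = 245000; 685000−465000 = 220000.
Aggregate gap = KSh 1,765,000.

KSh 1,765,000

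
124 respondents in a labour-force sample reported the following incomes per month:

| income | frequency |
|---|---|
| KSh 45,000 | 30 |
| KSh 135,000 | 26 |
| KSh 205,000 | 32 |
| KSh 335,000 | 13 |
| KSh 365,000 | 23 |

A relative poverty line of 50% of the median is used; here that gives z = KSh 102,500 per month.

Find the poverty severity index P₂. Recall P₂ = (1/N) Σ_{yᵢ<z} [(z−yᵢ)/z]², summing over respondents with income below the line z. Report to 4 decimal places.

Below z: 30×KSh 45,000 (q = 30 of N = 124).
Relative gaps: (102500−45000)/102500 = 0.5610 (×30).
Squared: 0.3147 (×30).
Sum = 9.440809; P₂ = 9.440809 / 124 = 0.0761.

0.0761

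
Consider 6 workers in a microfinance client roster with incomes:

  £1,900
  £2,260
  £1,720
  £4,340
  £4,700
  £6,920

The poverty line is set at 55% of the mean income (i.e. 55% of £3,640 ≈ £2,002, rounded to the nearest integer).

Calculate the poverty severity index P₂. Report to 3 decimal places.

0.004

Poor units: £1,720, £1,900 (q = 2 of N = 6).
Normalized shortfalls: (2002−1720)/2002 = 0.1409; (2002−1900)/2002 = 0.0509.
Squared: 0.0198; 0.0026.
Sum = 0.022437; P₂ = 0.022437 / 6 = 0.004.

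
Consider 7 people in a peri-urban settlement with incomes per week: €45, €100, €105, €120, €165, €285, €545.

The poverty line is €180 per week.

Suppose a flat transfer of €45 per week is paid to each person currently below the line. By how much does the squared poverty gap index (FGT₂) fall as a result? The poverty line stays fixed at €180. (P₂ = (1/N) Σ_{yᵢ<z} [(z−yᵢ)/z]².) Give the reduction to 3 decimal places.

0.104

Before: below the line — €45, €100, €105, €120, €165; squared poverty gap index (FGT₂) = 0.15024.
After the €45 transfer: below the line — €90, €145, €150, €165; squared poverty gap index (FGT₂) = 0.04608.
Reduction = 0.15024 − 0.04608 = 0.104.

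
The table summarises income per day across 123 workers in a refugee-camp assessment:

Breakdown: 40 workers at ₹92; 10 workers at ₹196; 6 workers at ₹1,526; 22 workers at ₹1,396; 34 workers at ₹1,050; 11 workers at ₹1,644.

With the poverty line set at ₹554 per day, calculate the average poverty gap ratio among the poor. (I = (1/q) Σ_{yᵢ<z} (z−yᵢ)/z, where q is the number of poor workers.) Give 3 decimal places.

0.796

Incomes under z: 40×₹92, 10×₹196 (q = 50 of N = 123).
Shortfall ratios (z−y)/z: 0.8339 (×40), 0.6462 (×10); sum = 39.819495.
The income-gap ratio divides by q (the poor only): 39.819495 / 50 = 0.796.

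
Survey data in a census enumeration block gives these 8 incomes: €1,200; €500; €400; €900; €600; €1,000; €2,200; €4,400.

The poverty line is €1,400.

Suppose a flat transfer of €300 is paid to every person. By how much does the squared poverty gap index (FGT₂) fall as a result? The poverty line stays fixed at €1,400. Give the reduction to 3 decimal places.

Before: below the line — €400, €500, €600, €900, €1,000, €1,200; squared poverty gap index (FGT₂) = 0.18495.
After the €300 transfer: below the line — €700, €800, €900, €1,200, €1,300; squared poverty gap index (FGT₂) = 0.07334.
Reduction = 0.18495 − 0.07334 = 0.112.

0.112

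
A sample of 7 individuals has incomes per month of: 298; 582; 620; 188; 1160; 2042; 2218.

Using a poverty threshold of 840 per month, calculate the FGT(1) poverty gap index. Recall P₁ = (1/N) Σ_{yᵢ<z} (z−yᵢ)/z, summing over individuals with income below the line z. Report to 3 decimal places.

Below z: 188, 298, 582, 620 (q = 4 of N = 7).
Shortfall ratios: (840−188)/840 = 0.7762; (840−298)/840 = 0.6452; (840−582)/840 = 0.3071; (840−620)/840 = 0.2619.
Sum of shortfalls = 1.990476; P₁ averages over all N: 1.990476 / 7 = 0.284.

0.284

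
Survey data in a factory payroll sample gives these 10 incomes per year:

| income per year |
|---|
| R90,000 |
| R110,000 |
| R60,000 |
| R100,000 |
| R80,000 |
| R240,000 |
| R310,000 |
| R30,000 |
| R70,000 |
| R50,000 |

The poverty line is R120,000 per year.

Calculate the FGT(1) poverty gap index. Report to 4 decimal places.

0.3083

Poor units: R30,000, R50,000, R60,000, R70,000, R80,000, R90,000, R100,000, R110,000 (q = 8 of N = 10).
Shortfall ratios: (120000−30000)/120000 = 0.7500; (120000−50000)/120000 = 0.5833; (120000−60000)/120000 = 0.5000; (120000−70000)/120000 = 0.4167; (120000−80000)/120000 = 0.3333; (120000−90000)/120000 = 0.2500; (120000−100000)/120000 = 0.1667; (120000−110000)/120000 = 0.0833.
Sum of shortfalls = 3.083333; P₁ averages over all N: 3.083333 / 10 = 0.3083.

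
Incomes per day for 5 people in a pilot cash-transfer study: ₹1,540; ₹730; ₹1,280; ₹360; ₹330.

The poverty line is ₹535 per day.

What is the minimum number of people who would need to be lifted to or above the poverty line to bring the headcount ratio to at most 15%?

Currently q = 2 of N = 5 are below the line (H = 0.400).
A headcount ratio of at most 15% allows at most ⌊0.15 × 5⌋ = 0 poor people.
So at least 2 − 0 = 2 must be lifted.

2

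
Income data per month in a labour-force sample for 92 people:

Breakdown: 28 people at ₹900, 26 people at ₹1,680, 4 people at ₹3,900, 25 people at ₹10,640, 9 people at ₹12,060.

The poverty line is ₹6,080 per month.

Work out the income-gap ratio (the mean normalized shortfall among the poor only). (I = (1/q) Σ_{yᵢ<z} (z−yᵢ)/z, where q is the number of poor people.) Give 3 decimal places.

0.760

Below the line: 28×₹900, 26×₹1,680, 4×₹3,900 (q = 58 of N = 92).
Relative gaps: 0.8520 (×28), 0.7237 (×26), 0.3586 (×4); sum = 44.105263.
I averages over the q = 58 poor units only: 44.105263 / 58 = 0.760.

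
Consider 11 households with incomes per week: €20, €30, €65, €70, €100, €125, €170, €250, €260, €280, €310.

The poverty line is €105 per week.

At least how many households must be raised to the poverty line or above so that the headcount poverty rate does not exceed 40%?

5 of the 11 households are poor, so H = 5/11 = 0.455.
A headcount ratio of at most 40% allows at most ⌊0.40 × 11⌋ = 4 poor households.
So at least 5 − 4 = 1 must be lifted.

1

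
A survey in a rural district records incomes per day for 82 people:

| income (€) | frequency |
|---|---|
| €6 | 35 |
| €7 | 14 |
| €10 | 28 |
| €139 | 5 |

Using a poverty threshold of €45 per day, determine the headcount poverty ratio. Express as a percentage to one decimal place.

93.9%

77 of the 82 people have income below €45.
H = 77/82 = 93.9%.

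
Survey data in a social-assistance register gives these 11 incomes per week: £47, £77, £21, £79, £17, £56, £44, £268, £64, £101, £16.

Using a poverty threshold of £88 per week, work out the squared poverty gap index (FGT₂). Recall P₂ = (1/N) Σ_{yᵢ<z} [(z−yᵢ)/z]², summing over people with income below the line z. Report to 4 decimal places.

0.2363

Below z: £16, £17, £21, £44, £47, £56, £64, £77, £79 (q = 9 of N = 11).
Gap ratios (z−y)/z: (88−16)/88 = 0.8182; (88−17)/88 = 0.8068; (88−21)/88 = 0.7614; (88−44)/88 = 0.5000; (88−47)/88 = 0.4659; (88−56)/88 = 0.3636; (88−64)/88 = 0.2727; (88−77)/88 = 0.1250; (88−79)/88 = 0.1023.
Squared: 0.6694; 0.6510; 0.5797; 0.2500; 0.2171; 0.1322; 0.0744; 0.0156; 0.0105.
Sum = 2.599819; P₂ = 2.599819 / 11 = 0.2363.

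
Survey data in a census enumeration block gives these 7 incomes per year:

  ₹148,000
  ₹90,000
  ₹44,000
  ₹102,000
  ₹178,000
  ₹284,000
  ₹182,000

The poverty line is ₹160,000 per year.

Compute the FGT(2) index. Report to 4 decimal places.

Below z: ₹44,000, ₹90,000, ₹102,000, ₹148,000 (q = 4 of N = 7).
Shortfall ratios: (160000−44000)/160000 = 0.7250; (160000−90000)/160000 = 0.4375; (160000−102000)/160000 = 0.3625; (160000−148000)/160000 = 0.0750.
Squared: 0.5256; 0.1914; 0.1314; 0.0056.
Sum = 0.854063; P₂ = 0.854063 / 7 = 0.1220.

0.1220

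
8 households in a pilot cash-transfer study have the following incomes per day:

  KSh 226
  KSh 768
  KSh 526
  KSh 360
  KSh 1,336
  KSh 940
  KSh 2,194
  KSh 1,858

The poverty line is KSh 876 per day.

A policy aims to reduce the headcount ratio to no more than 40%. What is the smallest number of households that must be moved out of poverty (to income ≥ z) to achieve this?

1

4 of the 8 households are poor, so H = 4/8 = 0.500.
A headcount ratio of at most 40% allows at most ⌊0.40 × 8⌋ = 3 poor households.
So at least 4 − 3 = 1 must be lifted.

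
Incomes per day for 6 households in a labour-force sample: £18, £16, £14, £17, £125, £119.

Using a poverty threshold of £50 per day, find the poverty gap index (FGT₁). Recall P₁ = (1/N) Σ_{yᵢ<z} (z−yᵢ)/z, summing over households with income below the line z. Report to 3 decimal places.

0.450

Incomes under z: £14, £16, £17, £18 (q = 4 of N = 6).
Gap ratios (z−y)/z: (50−14)/50 = 0.7200; (50−16)/50 = 0.6800; (50−17)/50 = 0.6600; (50−18)/50 = 0.6400.
Sum of shortfalls = 2.700000; P₁ averages over all N: 2.700000 / 6 = 0.450.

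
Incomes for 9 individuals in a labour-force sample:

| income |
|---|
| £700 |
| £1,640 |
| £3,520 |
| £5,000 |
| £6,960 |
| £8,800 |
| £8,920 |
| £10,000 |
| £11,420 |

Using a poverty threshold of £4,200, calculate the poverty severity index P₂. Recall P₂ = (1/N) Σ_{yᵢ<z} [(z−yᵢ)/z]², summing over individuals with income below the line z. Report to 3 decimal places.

0.121

Below z: £700, £1,640, £3,520 (q = 3 of N = 9).
Gap ratios (z−y)/z: (4200−700)/4200 = 0.8333; (4200−1640)/4200 = 0.6095; (4200−3520)/4200 = 0.1619.
Squared: 0.6944; 0.3715; 0.0262.
Sum = 1.092177; P₂ = 1.092177 / 9 = 0.121.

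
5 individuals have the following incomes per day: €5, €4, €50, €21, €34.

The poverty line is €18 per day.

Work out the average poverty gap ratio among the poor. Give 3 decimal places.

0.750

Below the line: €4, €5 (q = 2 of N = 5).
Relative gaps: 0.7778, 0.7222; sum = 1.500000.
I averages over the q = 2 poor units only: 1.500000 / 2 = 0.750.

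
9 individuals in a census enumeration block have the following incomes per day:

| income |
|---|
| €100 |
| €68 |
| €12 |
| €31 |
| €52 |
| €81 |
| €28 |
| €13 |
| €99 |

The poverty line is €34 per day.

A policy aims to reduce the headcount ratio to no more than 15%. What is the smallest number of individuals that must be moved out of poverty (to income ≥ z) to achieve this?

3

Currently q = 4 of N = 9 are below the line (H = 0.444).
A headcount ratio of at most 15% allows at most ⌊0.15 × 9⌋ = 1 poor individuals.
So at least 4 − 1 = 3 must be lifted.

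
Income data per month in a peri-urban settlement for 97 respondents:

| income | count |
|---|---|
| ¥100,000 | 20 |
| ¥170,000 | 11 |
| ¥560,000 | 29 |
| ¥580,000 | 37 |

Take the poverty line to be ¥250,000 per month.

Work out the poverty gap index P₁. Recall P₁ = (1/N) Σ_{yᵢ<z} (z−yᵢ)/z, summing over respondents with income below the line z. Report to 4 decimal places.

Incomes under z: 20×¥100,000, 11×¥170,000 (q = 31 of N = 97).
Shortfall ratios: (250000−100000)/250000 = 0.6000 (×20); (250000−170000)/250000 = 0.3200 (×11).
Sum of shortfalls = 15.520000; P₁ averages over all N: 15.520000 / 97 = 0.1600.

0.1600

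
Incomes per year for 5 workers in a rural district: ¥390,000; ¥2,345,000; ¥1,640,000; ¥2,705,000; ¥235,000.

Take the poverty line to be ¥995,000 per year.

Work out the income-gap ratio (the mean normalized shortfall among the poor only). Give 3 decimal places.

0.686

Below the line: ¥235,000, ¥390,000 (q = 2 of N = 5).
Relative gaps: 0.7638, 0.6080; sum = 1.371859.
I averages over the q = 2 poor units only: 1.371859 / 2 = 0.686.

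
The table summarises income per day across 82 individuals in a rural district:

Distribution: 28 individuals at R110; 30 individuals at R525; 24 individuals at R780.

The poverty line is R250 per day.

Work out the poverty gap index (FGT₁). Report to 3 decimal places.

0.191

Incomes under z: 28×R110 (q = 28 of N = 82).
Shortfall ratios: (250−110)/250 = 0.5600 (×28).
Σ = 15.680000. Dividing by the full population N = 82 gives P₁ = 0.191.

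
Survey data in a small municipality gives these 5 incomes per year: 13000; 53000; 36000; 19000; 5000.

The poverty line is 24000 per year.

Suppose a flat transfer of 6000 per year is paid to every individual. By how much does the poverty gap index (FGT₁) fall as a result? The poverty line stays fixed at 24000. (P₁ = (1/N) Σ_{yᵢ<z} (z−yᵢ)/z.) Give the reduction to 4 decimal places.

Before: below the line — 5000, 13000, 19000; poverty gap index (FGT₁) = 0.291667.
After the 6000 transfer: below the line — 11000, 19000; poverty gap index (FGT₁) = 0.150000.
Reduction = 0.291667 − 0.150000 = 0.1417.

0.1417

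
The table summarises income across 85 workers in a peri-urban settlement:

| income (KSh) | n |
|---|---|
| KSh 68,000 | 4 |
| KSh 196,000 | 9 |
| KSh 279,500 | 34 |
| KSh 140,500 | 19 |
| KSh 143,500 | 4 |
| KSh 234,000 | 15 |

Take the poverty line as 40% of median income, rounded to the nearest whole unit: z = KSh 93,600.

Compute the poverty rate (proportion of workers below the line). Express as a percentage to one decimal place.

4 of the 85 workers have income below KSh 93,600.
H = 4/85 = 4.7%.

4.7%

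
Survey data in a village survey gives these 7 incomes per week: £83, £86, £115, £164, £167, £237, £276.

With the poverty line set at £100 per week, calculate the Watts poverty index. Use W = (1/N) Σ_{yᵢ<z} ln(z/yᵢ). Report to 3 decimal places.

0.048

Below the line: £83, £86 (q = 2 of N = 7).
ln(z/y) terms: ln(100/83) = 0.1863; ln(100/86) = 0.1508.
W = 0.337152 / 7 = 0.048.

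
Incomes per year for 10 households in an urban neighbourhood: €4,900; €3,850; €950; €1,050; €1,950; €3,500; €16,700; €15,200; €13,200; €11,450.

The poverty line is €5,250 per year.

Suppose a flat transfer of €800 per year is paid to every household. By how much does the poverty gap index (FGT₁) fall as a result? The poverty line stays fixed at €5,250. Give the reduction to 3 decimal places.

0.083

Before: below the line — €950, €1,050, €1,950, €3,500, €3,850, €4,900; poverty gap index (FGT₁) = 0.29143.
After the €800 transfer: below the line — €1,750, €1,850, €2,750, €4,300, €4,650; poverty gap index (FGT₁) = 0.20857.
Reduction = 0.29143 − 0.20857 = 0.083.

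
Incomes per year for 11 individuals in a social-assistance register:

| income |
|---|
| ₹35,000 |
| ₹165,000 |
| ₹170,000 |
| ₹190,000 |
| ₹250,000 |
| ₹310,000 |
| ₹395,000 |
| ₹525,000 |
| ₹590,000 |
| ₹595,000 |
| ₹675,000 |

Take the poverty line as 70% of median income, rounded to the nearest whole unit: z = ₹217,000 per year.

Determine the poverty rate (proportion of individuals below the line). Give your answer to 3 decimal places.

4 of the 11 individuals have income below ₹217,000.
H = 4/11 = 0.364.

0.364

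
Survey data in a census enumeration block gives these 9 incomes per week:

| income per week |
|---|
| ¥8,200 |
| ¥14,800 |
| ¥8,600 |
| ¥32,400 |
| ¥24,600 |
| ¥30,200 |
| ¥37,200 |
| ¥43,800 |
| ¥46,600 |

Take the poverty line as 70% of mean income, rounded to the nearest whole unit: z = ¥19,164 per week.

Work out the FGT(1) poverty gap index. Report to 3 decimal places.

Incomes under z: ¥8,200, ¥8,600, ¥14,800 (q = 3 of N = 9).
Relative gaps: (19164−8200)/19164 = 0.5721; (19164−8600)/19164 = 0.5512; (19164−14800)/19164 = 0.2277.
Sum of shortfalls = 1.351075; P₁ averages over all N: 1.351075 / 9 = 0.150.

0.150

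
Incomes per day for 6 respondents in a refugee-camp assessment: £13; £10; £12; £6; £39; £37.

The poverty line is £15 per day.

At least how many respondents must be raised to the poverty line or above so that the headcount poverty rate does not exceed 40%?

Currently q = 4 of N = 6 are below the line (H = 0.667).
A headcount ratio of at most 40% allows at most ⌊0.40 × 6⌋ = 2 poor respondents.
So at least 4 − 2 = 2 must be lifted.

2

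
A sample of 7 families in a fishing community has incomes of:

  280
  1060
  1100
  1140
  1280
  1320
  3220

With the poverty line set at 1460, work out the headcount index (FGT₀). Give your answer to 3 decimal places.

0.857

6 of the 7 families have income below 1460.
H = 6/7 = 0.857.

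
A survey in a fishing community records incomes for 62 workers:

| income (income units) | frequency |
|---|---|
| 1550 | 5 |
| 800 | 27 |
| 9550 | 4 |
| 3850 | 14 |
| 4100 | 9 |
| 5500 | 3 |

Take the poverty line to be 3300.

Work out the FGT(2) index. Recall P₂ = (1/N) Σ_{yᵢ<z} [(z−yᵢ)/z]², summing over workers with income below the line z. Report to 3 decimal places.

Incomes under z: 27×800, 5×1550 (q = 32 of N = 62).
Relative gaps: (3300−800)/3300 = 0.7576 (×27); (3300−1550)/3300 = 0.5303 (×5).
Squared: 0.5739 (×27); 0.2812 (×5).
Sum = 16.901974; P₂ = 16.901974 / 62 = 0.273.

0.273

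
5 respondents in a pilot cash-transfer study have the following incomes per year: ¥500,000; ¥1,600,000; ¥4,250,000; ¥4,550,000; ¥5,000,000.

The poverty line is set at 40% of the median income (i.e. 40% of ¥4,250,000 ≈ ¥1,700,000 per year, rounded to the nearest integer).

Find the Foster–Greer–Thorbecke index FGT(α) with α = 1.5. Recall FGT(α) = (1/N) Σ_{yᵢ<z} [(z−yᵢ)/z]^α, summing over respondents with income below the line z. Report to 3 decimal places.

0.121

Below z: ¥500,000, ¥1,600,000 (q = 2 of N = 5).
Normalized shortfalls: (1700000−500000)/1700000 = 0.7059; (1700000−1600000)/1700000 = 0.0588.
Raised to α = 1.5: 0.59306; 0.01427.
Sum = 0.607327; FGT(1.5) = 0.607327 / 5 = 0.121.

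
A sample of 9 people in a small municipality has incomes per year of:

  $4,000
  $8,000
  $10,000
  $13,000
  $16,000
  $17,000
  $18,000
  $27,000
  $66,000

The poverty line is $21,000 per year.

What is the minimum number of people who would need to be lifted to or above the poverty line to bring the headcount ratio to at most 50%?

3

7 of the 9 people are poor, so H = 7/9 = 0.778.
A headcount ratio of at most 50% allows at most ⌊0.50 × 9⌋ = 4 poor people.
So at least 7 − 4 = 3 must be lifted.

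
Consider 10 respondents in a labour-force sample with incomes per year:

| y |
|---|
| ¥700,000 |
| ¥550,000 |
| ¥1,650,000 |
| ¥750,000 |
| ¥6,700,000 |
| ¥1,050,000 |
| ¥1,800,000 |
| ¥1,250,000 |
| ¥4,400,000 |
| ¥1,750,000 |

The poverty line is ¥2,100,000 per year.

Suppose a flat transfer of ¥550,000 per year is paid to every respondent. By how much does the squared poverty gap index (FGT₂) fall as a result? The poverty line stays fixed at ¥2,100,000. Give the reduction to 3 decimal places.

0.130

Before: below the line — ¥550,000, ¥700,000, ¥750,000, ¥1,050,000, ¥1,250,000, ¥1,650,000, ¥1,750,000, ¥1,800,000; squared poverty gap index (FGT₂) = 0.19104.
After the ¥550,000 transfer: below the line — ¥1,100,000, ¥1,250,000, ¥1,300,000, ¥1,600,000, ¥1,800,000; squared poverty gap index (FGT₂) = 0.06128.
Reduction = 0.19104 − 0.06128 = 0.130.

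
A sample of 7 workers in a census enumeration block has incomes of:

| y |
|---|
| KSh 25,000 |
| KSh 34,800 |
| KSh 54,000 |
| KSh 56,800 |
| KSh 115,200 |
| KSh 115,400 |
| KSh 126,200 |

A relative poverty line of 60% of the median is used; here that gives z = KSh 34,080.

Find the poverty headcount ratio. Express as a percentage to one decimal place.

14.3%

1 of the 7 workers have income below KSh 34,080.
H = 1/7 = 14.3%.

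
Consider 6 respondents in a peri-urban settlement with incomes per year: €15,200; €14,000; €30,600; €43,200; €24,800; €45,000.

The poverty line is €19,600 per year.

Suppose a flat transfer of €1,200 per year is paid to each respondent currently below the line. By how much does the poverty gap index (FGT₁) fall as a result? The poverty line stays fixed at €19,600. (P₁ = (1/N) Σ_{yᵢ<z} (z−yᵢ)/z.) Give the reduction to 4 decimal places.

0.0204

Before: below the line — €14,000, €15,200; poverty gap index (FGT₁) = 0.085034.
After the €1,200 transfer: below the line — €15,200, €16,400; poverty gap index (FGT₁) = 0.064626.
Reduction = 0.085034 − 0.064626 = 0.0204.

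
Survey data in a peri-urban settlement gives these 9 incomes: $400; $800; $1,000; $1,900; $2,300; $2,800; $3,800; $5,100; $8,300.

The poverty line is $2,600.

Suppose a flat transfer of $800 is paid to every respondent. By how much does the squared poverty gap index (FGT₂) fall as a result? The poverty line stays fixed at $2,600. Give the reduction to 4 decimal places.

0.1252

Before: below the line — $400, $800, $1,000, $1,900, $2,300; squared poverty gap index (FGT₂) = 0.184418.
After the $800 transfer: below the line — $1,200, $1,600, $1,800; squared poverty gap index (FGT₂) = 0.059172.
Reduction = 0.184418 − 0.059172 = 0.1252.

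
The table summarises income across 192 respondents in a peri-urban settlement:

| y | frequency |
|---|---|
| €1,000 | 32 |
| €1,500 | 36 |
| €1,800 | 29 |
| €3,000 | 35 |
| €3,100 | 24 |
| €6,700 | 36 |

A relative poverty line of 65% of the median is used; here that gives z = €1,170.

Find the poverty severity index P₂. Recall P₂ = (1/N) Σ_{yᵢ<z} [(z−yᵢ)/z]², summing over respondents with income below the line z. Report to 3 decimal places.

0.004

Below the line: 32×€1,000 (q = 32 of N = 192).
Shortfall ratios: (1170−1000)/1170 = 0.1453 (×32).
Squared: 0.0211 (×32).
Sum = 0.675579; P₂ = 0.675579 / 192 = 0.004.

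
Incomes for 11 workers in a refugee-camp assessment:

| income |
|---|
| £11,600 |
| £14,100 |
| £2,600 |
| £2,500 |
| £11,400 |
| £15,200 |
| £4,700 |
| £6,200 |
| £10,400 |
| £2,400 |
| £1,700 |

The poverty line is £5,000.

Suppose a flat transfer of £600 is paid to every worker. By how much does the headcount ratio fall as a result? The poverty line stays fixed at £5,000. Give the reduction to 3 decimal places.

0.091

Before: below the line — £1,700, £2,400, £2,500, £2,600, £4,700; headcount ratio = 0.45455.
After the £600 transfer: below the line — £2,300, £3,000, £3,100, £3,200; headcount ratio = 0.36364.
Reduction = 0.45455 − 0.36364 = 0.091.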